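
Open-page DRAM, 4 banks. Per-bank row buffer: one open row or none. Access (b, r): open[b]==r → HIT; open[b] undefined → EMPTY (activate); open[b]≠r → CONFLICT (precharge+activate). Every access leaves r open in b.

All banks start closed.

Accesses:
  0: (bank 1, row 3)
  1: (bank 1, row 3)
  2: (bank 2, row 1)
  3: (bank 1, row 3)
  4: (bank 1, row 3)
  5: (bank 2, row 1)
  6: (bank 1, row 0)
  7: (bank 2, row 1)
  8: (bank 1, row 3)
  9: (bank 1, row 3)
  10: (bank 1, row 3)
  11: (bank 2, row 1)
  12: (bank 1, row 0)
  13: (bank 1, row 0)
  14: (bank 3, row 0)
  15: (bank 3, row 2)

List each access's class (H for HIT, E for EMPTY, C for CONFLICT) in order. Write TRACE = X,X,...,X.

  [0] b1 r3: no row ⇒ E
  [1] b1 r3: had r3 ⇒ H
  [2] b2 r1: no row ⇒ E
  [3] b1 r3: had r3 ⇒ H
  [4] b1 r3: had r3 ⇒ H
  [5] b2 r1: had r1 ⇒ H
  [6] b1 r0: had r3 ⇒ C
  [7] b2 r1: had r1 ⇒ H
  [8] b1 r3: had r0 ⇒ C
  [9] b1 r3: had r3 ⇒ H
  [10] b1 r3: had r3 ⇒ H
  [11] b2 r1: had r1 ⇒ H
  [12] b1 r0: had r3 ⇒ C
  [13] b1 r0: had r0 ⇒ H
  [14] b3 r0: no row ⇒ E
  [15] b3 r2: had r0 ⇒ C

TRACE = E,H,E,H,H,H,C,H,C,H,H,H,C,H,E,C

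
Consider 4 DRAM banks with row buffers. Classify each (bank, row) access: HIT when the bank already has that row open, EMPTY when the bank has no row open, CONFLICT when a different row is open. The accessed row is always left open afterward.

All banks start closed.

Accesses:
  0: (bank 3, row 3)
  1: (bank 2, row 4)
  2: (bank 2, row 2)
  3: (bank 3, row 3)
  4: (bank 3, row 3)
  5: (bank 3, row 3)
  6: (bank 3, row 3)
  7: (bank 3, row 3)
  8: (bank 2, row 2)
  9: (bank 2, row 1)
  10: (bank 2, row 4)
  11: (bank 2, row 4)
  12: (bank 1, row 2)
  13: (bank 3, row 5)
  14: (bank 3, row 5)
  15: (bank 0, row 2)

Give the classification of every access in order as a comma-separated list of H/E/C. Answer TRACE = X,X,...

0: bank 3 row 3 — prev None → EMPTY
1: bank 2 row 4 — prev None → EMPTY
2: bank 2 row 2 — prev 4 → CONFLICT
3: bank 3 row 3 — prev 3 → HIT
4: bank 3 row 3 — prev 3 → HIT
5: bank 3 row 3 — prev 3 → HIT
6: bank 3 row 3 — prev 3 → HIT
7: bank 3 row 3 — prev 3 → HIT
8: bank 2 row 2 — prev 2 → HIT
9: bank 2 row 1 — prev 2 → CONFLICT
10: bank 2 row 4 — prev 1 → CONFLICT
11: bank 2 row 4 — prev 4 → HIT
12: bank 1 row 2 — prev None → EMPTY
13: bank 3 row 5 — prev 3 → CONFLICT
14: bank 3 row 5 — prev 5 → HIT
15: bank 0 row 2 — prev None → EMPTY

TRACE = E,E,C,H,H,H,H,H,H,C,C,H,E,C,H,E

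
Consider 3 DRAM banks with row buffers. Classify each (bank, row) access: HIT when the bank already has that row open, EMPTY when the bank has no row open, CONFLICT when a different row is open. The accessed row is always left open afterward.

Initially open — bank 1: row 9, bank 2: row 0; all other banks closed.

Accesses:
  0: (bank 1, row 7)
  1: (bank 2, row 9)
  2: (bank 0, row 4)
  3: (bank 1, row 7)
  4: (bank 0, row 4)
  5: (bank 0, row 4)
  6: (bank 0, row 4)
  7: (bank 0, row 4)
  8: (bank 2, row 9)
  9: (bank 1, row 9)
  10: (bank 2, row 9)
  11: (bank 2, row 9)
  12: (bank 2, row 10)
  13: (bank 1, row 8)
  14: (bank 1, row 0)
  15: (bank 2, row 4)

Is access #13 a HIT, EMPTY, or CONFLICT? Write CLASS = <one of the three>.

  [0] b1 r7: had r9 ⇒ C
  [1] b2 r9: had r0 ⇒ C
  [2] b0 r4: no row ⇒ E
  [3] b1 r7: had r7 ⇒ H
  [4] b0 r4: had r4 ⇒ H
  [5] b0 r4: had r4 ⇒ H
  [6] b0 r4: had r4 ⇒ H
  [7] b0 r4: had r4 ⇒ H
  [8] b2 r9: had r9 ⇒ H
  [9] b1 r9: had r7 ⇒ C
  [10] b2 r9: had r9 ⇒ H
  [11] b2 r9: had r9 ⇒ H
  [12] b2 r10: had r9 ⇒ C
  [13] b1 r8: had r9 ⇒ C
  [14] b1 r0: had r8 ⇒ C
  [15] b2 r4: had r10 ⇒ C

CLASS = CONFLICT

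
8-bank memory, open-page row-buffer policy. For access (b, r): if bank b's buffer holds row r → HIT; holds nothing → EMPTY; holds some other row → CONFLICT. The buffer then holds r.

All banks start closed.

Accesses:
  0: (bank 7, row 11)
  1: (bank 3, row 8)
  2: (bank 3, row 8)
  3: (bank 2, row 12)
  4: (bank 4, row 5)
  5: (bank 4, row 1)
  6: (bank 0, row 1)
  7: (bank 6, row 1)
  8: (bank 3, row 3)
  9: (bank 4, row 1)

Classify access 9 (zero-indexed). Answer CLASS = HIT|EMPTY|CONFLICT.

#0 (7,11) E
#1 (3,8) E
#2 (3,8) H  (was 8)
#3 (2,12) E
#4 (4,5) E
#5 (4,1) C  (was 5)
#6 (0,1) E
#7 (6,1) E
#8 (3,3) C  (was 8)
#9 (4,1) H  (was 1)

CLASS = HIT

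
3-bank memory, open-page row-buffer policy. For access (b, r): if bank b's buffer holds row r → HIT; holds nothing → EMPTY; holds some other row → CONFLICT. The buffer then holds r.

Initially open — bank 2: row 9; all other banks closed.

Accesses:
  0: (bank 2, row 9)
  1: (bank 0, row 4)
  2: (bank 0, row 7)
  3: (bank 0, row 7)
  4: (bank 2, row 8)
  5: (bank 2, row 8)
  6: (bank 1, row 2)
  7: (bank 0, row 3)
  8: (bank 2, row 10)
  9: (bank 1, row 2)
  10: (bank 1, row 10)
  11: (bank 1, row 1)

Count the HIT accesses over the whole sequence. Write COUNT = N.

COUNT = 4

  [0] b2 r9: had r9 ⇒ H
  [1] b0 r4: no row ⇒ E
  [2] b0 r7: had r4 ⇒ C
  [3] b0 r7: had r7 ⇒ H
  [4] b2 r8: had r9 ⇒ C
  [5] b2 r8: had r8 ⇒ H
  [6] b1 r2: no row ⇒ E
  [7] b0 r3: had r7 ⇒ C
  [8] b2 r10: had r8 ⇒ C
  [9] b1 r2: had r2 ⇒ H
  [10] b1 r10: had r2 ⇒ C
  [11] b1 r1: had r10 ⇒ C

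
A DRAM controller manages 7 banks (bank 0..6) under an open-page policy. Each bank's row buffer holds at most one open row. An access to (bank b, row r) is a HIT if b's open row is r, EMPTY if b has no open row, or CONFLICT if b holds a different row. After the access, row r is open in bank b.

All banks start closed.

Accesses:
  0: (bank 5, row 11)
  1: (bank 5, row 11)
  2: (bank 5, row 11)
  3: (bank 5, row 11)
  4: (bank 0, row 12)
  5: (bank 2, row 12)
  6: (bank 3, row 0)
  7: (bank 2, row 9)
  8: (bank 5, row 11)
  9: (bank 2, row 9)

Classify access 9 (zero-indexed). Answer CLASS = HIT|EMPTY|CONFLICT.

CLASS = HIT

#0 (5,11) E
#1 (5,11) H  (was 11)
#2 (5,11) H  (was 11)
#3 (5,11) H  (was 11)
#4 (0,12) E
#5 (2,12) E
#6 (3,0) E
#7 (2,9) C  (was 12)
#8 (5,11) H  (was 11)
#9 (2,9) H  (was 9)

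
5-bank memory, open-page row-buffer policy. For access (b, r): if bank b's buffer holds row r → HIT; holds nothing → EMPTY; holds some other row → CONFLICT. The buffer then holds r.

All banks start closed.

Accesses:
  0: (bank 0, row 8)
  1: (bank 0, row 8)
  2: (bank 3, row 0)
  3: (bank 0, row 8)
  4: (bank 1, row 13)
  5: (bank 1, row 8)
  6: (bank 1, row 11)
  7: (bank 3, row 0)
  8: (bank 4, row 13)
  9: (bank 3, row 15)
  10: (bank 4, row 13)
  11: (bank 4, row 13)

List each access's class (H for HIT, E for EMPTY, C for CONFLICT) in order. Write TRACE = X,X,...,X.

#0 (0,8) E
#1 (0,8) H  (was 8)
#2 (3,0) E
#3 (0,8) H  (was 8)
#4 (1,13) E
#5 (1,8) C  (was 13)
#6 (1,11) C  (was 8)
#7 (3,0) H  (was 0)
#8 (4,13) E
#9 (3,15) C  (was 0)
#10 (4,13) H  (was 13)
#11 (4,13) H  (was 13)

TRACE = E,H,E,H,E,C,C,H,E,C,H,H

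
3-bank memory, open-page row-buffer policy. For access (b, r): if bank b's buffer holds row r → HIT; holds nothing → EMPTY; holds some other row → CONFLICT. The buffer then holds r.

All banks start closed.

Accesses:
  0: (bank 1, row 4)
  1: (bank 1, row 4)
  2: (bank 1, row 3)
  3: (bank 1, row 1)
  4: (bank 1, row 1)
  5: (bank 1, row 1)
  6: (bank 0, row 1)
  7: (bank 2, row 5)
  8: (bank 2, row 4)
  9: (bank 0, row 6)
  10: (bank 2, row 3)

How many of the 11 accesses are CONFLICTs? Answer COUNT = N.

  [0] b1 r4: no row ⇒ E
  [1] b1 r4: had r4 ⇒ H
  [2] b1 r3: had r4 ⇒ C
  [3] b1 r1: had r3 ⇒ C
  [4] b1 r1: had r1 ⇒ H
  [5] b1 r1: had r1 ⇒ H
  [6] b0 r1: no row ⇒ E
  [7] b2 r5: no row ⇒ E
  [8] b2 r4: had r5 ⇒ C
  [9] b0 r6: had r1 ⇒ C
  [10] b2 r3: had r4 ⇒ C

COUNT = 5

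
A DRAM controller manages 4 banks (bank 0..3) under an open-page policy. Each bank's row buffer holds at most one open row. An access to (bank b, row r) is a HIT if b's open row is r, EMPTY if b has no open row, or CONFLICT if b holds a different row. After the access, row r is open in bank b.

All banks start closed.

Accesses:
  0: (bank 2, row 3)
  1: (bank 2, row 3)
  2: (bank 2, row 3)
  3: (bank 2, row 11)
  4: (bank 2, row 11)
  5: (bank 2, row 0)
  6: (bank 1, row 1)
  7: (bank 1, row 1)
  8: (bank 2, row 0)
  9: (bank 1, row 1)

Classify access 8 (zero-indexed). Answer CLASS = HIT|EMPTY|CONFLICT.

CLASS = HIT

#0 (2,3) E
#1 (2,3) H  (was 3)
#2 (2,3) H  (was 3)
#3 (2,11) C  (was 3)
#4 (2,11) H  (was 11)
#5 (2,0) C  (was 11)
#6 (1,1) E
#7 (1,1) H  (was 1)
#8 (2,0) H  (was 0)
#9 (1,1) H  (was 1)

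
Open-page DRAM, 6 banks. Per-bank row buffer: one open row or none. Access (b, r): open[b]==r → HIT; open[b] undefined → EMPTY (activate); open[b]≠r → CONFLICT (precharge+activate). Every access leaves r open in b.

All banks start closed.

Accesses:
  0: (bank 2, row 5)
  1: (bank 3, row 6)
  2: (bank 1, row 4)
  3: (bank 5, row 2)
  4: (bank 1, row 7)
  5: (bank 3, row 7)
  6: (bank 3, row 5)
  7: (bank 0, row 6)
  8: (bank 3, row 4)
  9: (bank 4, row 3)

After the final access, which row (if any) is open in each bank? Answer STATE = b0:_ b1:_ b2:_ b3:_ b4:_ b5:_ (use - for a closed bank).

STATE = b0:6 b1:7 b2:5 b3:4 b4:3 b5:2

0: bank 2 row 5 — prev None → EMPTY
1: bank 3 row 6 — prev None → EMPTY
2: bank 1 row 4 — prev None → EMPTY
3: bank 5 row 2 — prev None → EMPTY
4: bank 1 row 7 — prev 4 → CONFLICT
5: bank 3 row 7 — prev 6 → CONFLICT
6: bank 3 row 5 — prev 7 → CONFLICT
7: bank 0 row 6 — prev None → EMPTY
8: bank 3 row 4 — prev 5 → CONFLICT
9: bank 4 row 3 — prev None → EMPTY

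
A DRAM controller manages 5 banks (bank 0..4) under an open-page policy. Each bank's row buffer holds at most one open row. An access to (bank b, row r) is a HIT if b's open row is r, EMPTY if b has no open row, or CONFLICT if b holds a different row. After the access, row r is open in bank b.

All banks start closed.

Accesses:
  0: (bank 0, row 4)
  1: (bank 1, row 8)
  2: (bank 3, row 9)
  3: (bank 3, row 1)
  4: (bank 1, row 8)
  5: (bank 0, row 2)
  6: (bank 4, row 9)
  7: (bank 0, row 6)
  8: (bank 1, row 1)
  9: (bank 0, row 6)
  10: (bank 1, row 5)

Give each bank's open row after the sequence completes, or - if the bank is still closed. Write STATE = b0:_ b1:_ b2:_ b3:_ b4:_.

0: bank 0 row 4 — prev None → EMPTY
1: bank 1 row 8 — prev None → EMPTY
2: bank 3 row 9 — prev None → EMPTY
3: bank 3 row 1 — prev 9 → CONFLICT
4: bank 1 row 8 — prev 8 → HIT
5: bank 0 row 2 — prev 4 → CONFLICT
6: bank 4 row 9 — prev None → EMPTY
7: bank 0 row 6 — prev 2 → CONFLICT
8: bank 1 row 1 — prev 8 → CONFLICT
9: bank 0 row 6 — prev 6 → HIT
10: bank 1 row 5 — prev 1 → CONFLICT

STATE = b0:6 b1:5 b2:- b3:1 b4:9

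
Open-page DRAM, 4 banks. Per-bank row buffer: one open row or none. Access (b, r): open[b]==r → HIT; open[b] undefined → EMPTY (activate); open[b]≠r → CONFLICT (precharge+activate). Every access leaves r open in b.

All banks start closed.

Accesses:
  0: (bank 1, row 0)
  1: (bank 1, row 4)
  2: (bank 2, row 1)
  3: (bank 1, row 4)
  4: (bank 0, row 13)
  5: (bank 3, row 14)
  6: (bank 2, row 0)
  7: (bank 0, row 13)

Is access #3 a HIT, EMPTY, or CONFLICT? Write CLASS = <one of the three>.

CLASS = HIT

0: bank 1 row 0 — prev None → EMPTY
1: bank 1 row 4 — prev 0 → CONFLICT
2: bank 2 row 1 — prev None → EMPTY
3: bank 1 row 4 — prev 4 → HIT
4: bank 0 row 13 — prev None → EMPTY
5: bank 3 row 14 — prev None → EMPTY
6: bank 2 row 0 — prev 1 → CONFLICT
7: bank 0 row 13 — prev 13 → HIT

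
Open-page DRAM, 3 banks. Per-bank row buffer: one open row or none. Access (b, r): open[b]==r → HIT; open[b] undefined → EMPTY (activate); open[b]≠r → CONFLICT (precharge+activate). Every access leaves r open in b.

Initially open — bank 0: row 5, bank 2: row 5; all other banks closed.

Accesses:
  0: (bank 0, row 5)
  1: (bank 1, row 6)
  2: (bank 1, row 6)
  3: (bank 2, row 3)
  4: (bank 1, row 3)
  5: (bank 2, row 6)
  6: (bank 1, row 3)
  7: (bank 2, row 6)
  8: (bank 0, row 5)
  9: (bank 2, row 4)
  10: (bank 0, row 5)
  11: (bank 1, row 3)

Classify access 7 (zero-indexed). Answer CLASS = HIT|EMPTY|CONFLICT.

CLASS = HIT

step 0: bank0 5->5 [HIT]
step 1: bank1 None->6 [EMPTY]
step 2: bank1 6->6 [HIT]
step 3: bank2 5->3 [CONFLICT]
step 4: bank1 6->3 [CONFLICT]
step 5: bank2 3->6 [CONFLICT]
step 6: bank1 3->3 [HIT]
step 7: bank2 6->6 [HIT]
step 8: bank0 5->5 [HIT]
step 9: bank2 6->4 [CONFLICT]
step 10: bank0 5->5 [HIT]
step 11: bank1 3->3 [HIT]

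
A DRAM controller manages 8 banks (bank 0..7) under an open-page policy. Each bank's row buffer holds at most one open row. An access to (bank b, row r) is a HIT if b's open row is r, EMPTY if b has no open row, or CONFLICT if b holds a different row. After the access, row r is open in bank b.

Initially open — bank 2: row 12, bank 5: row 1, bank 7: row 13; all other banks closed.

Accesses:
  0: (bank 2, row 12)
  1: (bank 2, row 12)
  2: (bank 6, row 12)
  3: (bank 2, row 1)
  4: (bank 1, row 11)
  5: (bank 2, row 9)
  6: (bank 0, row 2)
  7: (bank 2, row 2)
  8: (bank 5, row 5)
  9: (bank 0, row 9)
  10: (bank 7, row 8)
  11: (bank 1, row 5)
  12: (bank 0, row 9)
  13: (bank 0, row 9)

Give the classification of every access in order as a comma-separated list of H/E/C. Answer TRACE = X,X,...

TRACE = H,H,E,C,E,C,E,C,C,C,C,C,H,H

  [0] b2 r12: had r12 ⇒ H
  [1] b2 r12: had r12 ⇒ H
  [2] b6 r12: no row ⇒ E
  [3] b2 r1: had r12 ⇒ C
  [4] b1 r11: no row ⇒ E
  [5] b2 r9: had r1 ⇒ C
  [6] b0 r2: no row ⇒ E
  [7] b2 r2: had r9 ⇒ C
  [8] b5 r5: had r1 ⇒ C
  [9] b0 r9: had r2 ⇒ C
  [10] b7 r8: had r13 ⇒ C
  [11] b1 r5: had r11 ⇒ C
  [12] b0 r9: had r9 ⇒ H
  [13] b0 r9: had r9 ⇒ H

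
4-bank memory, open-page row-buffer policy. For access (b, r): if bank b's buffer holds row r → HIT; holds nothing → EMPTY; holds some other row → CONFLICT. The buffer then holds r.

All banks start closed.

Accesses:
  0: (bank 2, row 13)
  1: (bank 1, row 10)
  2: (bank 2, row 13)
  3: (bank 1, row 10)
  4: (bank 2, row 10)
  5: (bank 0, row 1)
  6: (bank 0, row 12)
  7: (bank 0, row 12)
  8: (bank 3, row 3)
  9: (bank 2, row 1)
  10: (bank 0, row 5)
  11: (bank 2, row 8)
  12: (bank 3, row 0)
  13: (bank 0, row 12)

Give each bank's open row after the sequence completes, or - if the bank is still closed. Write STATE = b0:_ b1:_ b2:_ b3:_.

STATE = b0:12 b1:10 b2:8 b3:0

  [0] b2 r13: no row ⇒ E
  [1] b1 r10: no row ⇒ E
  [2] b2 r13: had r13 ⇒ H
  [3] b1 r10: had r10 ⇒ H
  [4] b2 r10: had r13 ⇒ C
  [5] b0 r1: no row ⇒ E
  [6] b0 r12: had r1 ⇒ C
  [7] b0 r12: had r12 ⇒ H
  [8] b3 r3: no row ⇒ E
  [9] b2 r1: had r10 ⇒ C
  [10] b0 r5: had r12 ⇒ C
  [11] b2 r8: had r1 ⇒ C
  [12] b3 r0: had r3 ⇒ C
  [13] b0 r12: had r5 ⇒ C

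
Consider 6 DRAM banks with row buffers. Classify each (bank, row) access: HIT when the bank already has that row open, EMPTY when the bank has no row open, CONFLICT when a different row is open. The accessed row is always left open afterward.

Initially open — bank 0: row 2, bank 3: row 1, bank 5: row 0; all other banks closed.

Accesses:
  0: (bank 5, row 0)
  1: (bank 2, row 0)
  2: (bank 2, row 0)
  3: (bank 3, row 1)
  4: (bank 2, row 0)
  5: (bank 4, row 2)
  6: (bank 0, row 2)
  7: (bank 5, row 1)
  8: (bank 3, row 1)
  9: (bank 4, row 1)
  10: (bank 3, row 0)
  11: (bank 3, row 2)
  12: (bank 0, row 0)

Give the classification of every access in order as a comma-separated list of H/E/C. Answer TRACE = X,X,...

TRACE = H,E,H,H,H,E,H,C,H,C,C,C,C

  [0] b5 r0: had r0 ⇒ H
  [1] b2 r0: no row ⇒ E
  [2] b2 r0: had r0 ⇒ H
  [3] b3 r1: had r1 ⇒ H
  [4] b2 r0: had r0 ⇒ H
  [5] b4 r2: no row ⇒ E
  [6] b0 r2: had r2 ⇒ H
  [7] b5 r1: had r0 ⇒ C
  [8] b3 r1: had r1 ⇒ H
  [9] b4 r1: had r2 ⇒ C
  [10] b3 r0: had r1 ⇒ C
  [11] b3 r2: had r0 ⇒ C
  [12] b0 r0: had r2 ⇒ C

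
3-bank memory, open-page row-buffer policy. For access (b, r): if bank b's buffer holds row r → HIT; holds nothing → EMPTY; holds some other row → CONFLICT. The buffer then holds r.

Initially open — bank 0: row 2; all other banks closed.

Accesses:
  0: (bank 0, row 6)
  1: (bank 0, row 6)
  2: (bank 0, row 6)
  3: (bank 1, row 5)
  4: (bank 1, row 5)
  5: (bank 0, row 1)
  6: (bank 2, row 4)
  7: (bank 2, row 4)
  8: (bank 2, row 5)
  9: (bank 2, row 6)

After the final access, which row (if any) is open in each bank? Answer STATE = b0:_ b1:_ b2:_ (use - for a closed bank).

STATE = b0:1 b1:5 b2:6

0: bank 0 row 6 — prev 2 → CONFLICT
1: bank 0 row 6 — prev 6 → HIT
2: bank 0 row 6 — prev 6 → HIT
3: bank 1 row 5 — prev None → EMPTY
4: bank 1 row 5 — prev 5 → HIT
5: bank 0 row 1 — prev 6 → CONFLICT
6: bank 2 row 4 — prev None → EMPTY
7: bank 2 row 4 — prev 4 → HIT
8: bank 2 row 5 — prev 4 → CONFLICT
9: bank 2 row 6 — prev 5 → CONFLICT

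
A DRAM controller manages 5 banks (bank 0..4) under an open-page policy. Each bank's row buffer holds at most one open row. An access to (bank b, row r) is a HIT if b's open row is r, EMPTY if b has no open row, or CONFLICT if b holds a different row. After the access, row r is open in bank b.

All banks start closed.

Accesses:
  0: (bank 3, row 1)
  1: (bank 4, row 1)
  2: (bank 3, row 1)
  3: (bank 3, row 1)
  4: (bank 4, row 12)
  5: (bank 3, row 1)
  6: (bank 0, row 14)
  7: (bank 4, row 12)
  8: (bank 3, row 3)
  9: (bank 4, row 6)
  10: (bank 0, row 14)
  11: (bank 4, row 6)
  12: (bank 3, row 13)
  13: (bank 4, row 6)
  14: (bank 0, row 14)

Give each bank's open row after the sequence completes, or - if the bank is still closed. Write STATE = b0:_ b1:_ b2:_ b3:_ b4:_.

STATE = b0:14 b1:- b2:- b3:13 b4:6

step 0: bank3 None->1 [EMPTY]
step 1: bank4 None->1 [EMPTY]
step 2: bank3 1->1 [HIT]
step 3: bank3 1->1 [HIT]
step 4: bank4 1->12 [CONFLICT]
step 5: bank3 1->1 [HIT]
step 6: bank0 None->14 [EMPTY]
step 7: bank4 12->12 [HIT]
step 8: bank3 1->3 [CONFLICT]
step 9: bank4 12->6 [CONFLICT]
step 10: bank0 14->14 [HIT]
step 11: bank4 6->6 [HIT]
step 12: bank3 3->13 [CONFLICT]
step 13: bank4 6->6 [HIT]
step 14: bank0 14->14 [HIT]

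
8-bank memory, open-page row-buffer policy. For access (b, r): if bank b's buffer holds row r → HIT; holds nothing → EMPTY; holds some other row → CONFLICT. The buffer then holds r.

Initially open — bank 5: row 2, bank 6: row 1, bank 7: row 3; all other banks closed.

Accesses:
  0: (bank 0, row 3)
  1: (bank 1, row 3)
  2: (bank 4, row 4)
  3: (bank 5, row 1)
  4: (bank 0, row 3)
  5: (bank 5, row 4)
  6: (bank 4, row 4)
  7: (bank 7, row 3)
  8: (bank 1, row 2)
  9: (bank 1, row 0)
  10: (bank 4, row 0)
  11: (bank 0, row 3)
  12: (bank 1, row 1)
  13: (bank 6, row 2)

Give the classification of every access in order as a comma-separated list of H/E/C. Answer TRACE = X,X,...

TRACE = E,E,E,C,H,C,H,H,C,C,C,H,C,C

step 0: bank0 None->3 [EMPTY]
step 1: bank1 None->3 [EMPTY]
step 2: bank4 None->4 [EMPTY]
step 3: bank5 2->1 [CONFLICT]
step 4: bank0 3->3 [HIT]
step 5: bank5 1->4 [CONFLICT]
step 6: bank4 4->4 [HIT]
step 7: bank7 3->3 [HIT]
step 8: bank1 3->2 [CONFLICT]
step 9: bank1 2->0 [CONFLICT]
step 10: bank4 4->0 [CONFLICT]
step 11: bank0 3->3 [HIT]
step 12: bank1 0->1 [CONFLICT]
step 13: bank6 1->2 [CONFLICT]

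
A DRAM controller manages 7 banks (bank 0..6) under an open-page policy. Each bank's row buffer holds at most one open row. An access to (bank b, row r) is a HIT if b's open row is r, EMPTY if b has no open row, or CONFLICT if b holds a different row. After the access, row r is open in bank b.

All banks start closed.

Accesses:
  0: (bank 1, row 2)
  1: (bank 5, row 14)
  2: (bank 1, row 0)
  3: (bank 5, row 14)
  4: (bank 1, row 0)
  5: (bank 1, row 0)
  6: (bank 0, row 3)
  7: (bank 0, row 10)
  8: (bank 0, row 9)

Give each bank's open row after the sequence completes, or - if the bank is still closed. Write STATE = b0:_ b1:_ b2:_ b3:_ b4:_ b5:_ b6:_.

STATE = b0:9 b1:0 b2:- b3:- b4:- b5:14 b6:-

0: bank 1 row 2 — prev None → EMPTY
1: bank 5 row 14 — prev None → EMPTY
2: bank 1 row 0 — prev 2 → CONFLICT
3: bank 5 row 14 — prev 14 → HIT
4: bank 1 row 0 — prev 0 → HIT
5: bank 1 row 0 — prev 0 → HIT
6: bank 0 row 3 — prev None → EMPTY
7: bank 0 row 10 — prev 3 → CONFLICT
8: bank 0 row 9 — prev 10 → CONFLICT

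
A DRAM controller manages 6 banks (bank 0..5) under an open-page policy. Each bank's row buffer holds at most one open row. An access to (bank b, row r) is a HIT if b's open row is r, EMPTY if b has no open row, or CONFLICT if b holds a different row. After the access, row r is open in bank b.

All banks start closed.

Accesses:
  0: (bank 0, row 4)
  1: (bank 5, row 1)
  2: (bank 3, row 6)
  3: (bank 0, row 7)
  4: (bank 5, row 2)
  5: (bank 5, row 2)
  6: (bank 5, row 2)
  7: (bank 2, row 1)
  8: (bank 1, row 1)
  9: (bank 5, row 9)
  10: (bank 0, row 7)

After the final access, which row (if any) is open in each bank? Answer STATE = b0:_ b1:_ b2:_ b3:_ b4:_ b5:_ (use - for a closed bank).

STATE = b0:7 b1:1 b2:1 b3:6 b4:- b5:9

#0 (0,4) E
#1 (5,1) E
#2 (3,6) E
#3 (0,7) C  (was 4)
#4 (5,2) C  (was 1)
#5 (5,2) H  (was 2)
#6 (5,2) H  (was 2)
#7 (2,1) E
#8 (1,1) E
#9 (5,9) C  (was 2)
#10 (0,7) H  (was 7)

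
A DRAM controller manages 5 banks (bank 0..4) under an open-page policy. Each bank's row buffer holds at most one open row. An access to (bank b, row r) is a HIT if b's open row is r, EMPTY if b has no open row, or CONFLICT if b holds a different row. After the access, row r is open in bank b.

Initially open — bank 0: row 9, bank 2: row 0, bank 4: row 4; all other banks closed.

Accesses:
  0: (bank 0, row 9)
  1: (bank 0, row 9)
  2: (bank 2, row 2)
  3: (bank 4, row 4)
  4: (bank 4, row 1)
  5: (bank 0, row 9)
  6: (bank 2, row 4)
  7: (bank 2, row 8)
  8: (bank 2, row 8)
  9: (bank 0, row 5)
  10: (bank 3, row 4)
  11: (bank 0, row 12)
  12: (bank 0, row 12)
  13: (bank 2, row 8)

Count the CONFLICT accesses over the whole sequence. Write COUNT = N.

#0 (0,9) H  (was 9)
#1 (0,9) H  (was 9)
#2 (2,2) C  (was 0)
#3 (4,4) H  (was 4)
#4 (4,1) C  (was 4)
#5 (0,9) H  (was 9)
#6 (2,4) C  (was 2)
#7 (2,8) C  (was 4)
#8 (2,8) H  (was 8)
#9 (0,5) C  (was 9)
#10 (3,4) E
#11 (0,12) C  (was 5)
#12 (0,12) H  (was 12)
#13 (2,8) H  (was 8)

COUNT = 6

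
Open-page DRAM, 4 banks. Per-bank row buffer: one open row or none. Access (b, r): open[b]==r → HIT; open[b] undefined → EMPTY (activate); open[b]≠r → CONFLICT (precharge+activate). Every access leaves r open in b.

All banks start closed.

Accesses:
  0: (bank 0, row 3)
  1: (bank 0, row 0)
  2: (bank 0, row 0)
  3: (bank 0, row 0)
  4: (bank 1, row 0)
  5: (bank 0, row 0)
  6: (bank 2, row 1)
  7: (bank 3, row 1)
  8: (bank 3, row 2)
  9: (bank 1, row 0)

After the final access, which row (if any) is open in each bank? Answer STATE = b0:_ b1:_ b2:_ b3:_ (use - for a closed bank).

0: bank 0 row 3 — prev None → EMPTY
1: bank 0 row 0 — prev 3 → CONFLICT
2: bank 0 row 0 — prev 0 → HIT
3: bank 0 row 0 — prev 0 → HIT
4: bank 1 row 0 — prev None → EMPTY
5: bank 0 row 0 — prev 0 → HIT
6: bank 2 row 1 — prev None → EMPTY
7: bank 3 row 1 — prev None → EMPTY
8: bank 3 row 2 — prev 1 → CONFLICT
9: bank 1 row 0 — prev 0 → HIT

STATE = b0:0 b1:0 b2:1 b3:2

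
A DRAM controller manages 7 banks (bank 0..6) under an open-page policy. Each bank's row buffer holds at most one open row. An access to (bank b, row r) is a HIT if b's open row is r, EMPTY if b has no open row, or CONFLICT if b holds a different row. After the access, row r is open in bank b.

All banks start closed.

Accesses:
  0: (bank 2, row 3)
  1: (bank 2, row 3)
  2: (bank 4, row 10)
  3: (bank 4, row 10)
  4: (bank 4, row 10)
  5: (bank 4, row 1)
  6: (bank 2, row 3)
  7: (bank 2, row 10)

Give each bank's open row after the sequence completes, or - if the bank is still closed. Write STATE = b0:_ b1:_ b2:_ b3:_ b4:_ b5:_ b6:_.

#0 (2,3) E
#1 (2,3) H  (was 3)
#2 (4,10) E
#3 (4,10) H  (was 10)
#4 (4,10) H  (was 10)
#5 (4,1) C  (was 10)
#6 (2,3) H  (was 3)
#7 (2,10) C  (was 3)

STATE = b0:- b1:- b2:10 b3:- b4:1 b5:- b6:-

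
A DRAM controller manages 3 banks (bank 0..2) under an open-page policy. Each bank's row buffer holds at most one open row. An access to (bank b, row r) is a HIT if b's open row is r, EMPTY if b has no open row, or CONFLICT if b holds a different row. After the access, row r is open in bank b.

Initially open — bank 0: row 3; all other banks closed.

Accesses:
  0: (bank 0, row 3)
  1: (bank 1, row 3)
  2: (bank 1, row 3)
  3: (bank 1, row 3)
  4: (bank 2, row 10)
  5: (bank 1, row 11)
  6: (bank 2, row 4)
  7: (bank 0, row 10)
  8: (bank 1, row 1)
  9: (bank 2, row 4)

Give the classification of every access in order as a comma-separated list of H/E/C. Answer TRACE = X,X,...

TRACE = H,E,H,H,E,C,C,C,C,H

  [0] b0 r3: had r3 ⇒ H
  [1] b1 r3: no row ⇒ E
  [2] b1 r3: had r3 ⇒ H
  [3] b1 r3: had r3 ⇒ H
  [4] b2 r10: no row ⇒ E
  [5] b1 r11: had r3 ⇒ C
  [6] b2 r4: had r10 ⇒ C
  [7] b0 r10: had r3 ⇒ C
  [8] b1 r1: had r11 ⇒ C
  [9] b2 r4: had r4 ⇒ H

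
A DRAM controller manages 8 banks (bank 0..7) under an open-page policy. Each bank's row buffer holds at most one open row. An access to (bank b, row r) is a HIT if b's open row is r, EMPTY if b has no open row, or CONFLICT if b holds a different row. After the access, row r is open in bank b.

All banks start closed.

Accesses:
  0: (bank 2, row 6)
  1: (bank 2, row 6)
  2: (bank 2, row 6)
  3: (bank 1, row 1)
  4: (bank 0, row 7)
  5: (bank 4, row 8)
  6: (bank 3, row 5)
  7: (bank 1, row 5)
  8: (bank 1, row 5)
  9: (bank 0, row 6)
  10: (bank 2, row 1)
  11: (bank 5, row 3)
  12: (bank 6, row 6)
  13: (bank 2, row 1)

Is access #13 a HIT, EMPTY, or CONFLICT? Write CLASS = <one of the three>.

  [0] b2 r6: no row ⇒ E
  [1] b2 r6: had r6 ⇒ H
  [2] b2 r6: had r6 ⇒ H
  [3] b1 r1: no row ⇒ E
  [4] b0 r7: no row ⇒ E
  [5] b4 r8: no row ⇒ E
  [6] b3 r5: no row ⇒ E
  [7] b1 r5: had r1 ⇒ C
  [8] b1 r5: had r5 ⇒ H
  [9] b0 r6: had r7 ⇒ C
  [10] b2 r1: had r6 ⇒ C
  [11] b5 r3: no row ⇒ E
  [12] b6 r6: no row ⇒ E
  [13] b2 r1: had r1 ⇒ H

CLASS = HIT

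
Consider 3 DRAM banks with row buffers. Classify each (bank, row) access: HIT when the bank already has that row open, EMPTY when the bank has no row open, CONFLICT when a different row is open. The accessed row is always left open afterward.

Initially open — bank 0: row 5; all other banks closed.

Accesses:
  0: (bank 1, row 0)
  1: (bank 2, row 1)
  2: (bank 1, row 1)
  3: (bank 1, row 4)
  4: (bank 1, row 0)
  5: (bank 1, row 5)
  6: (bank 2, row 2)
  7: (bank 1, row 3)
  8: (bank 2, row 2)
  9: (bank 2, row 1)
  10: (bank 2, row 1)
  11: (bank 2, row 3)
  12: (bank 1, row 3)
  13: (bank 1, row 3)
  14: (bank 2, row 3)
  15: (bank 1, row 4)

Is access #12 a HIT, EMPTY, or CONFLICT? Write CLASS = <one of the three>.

CLASS = HIT

step 0: bank1 None->0 [EMPTY]
step 1: bank2 None->1 [EMPTY]
step 2: bank1 0->1 [CONFLICT]
step 3: bank1 1->4 [CONFLICT]
step 4: bank1 4->0 [CONFLICT]
step 5: bank1 0->5 [CONFLICT]
step 6: bank2 1->2 [CONFLICT]
step 7: bank1 5->3 [CONFLICT]
step 8: bank2 2->2 [HIT]
step 9: bank2 2->1 [CONFLICT]
step 10: bank2 1->1 [HIT]
step 11: bank2 1->3 [CONFLICT]
step 12: bank1 3->3 [HIT]
step 13: bank1 3->3 [HIT]
step 14: bank2 3->3 [HIT]
step 15: bank1 3->4 [CONFLICT]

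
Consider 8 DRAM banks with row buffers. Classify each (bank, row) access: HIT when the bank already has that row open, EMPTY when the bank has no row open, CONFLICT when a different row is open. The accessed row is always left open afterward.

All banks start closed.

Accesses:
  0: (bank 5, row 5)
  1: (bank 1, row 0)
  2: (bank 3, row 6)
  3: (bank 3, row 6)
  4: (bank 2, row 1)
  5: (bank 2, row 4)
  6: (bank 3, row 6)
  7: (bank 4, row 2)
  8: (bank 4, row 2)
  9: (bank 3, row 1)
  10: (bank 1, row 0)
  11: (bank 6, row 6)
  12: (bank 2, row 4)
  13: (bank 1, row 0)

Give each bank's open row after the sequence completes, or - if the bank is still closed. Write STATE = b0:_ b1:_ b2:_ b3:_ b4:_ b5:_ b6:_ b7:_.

#0 (5,5) E
#1 (1,0) E
#2 (3,6) E
#3 (3,6) H  (was 6)
#4 (2,1) E
#5 (2,4) C  (was 1)
#6 (3,6) H  (was 6)
#7 (4,2) E
#8 (4,2) H  (was 2)
#9 (3,1) C  (was 6)
#10 (1,0) H  (was 0)
#11 (6,6) E
#12 (2,4) H  (was 4)
#13 (1,0) H  (was 0)

STATE = b0:- b1:0 b2:4 b3:1 b4:2 b5:5 b6:6 b7:-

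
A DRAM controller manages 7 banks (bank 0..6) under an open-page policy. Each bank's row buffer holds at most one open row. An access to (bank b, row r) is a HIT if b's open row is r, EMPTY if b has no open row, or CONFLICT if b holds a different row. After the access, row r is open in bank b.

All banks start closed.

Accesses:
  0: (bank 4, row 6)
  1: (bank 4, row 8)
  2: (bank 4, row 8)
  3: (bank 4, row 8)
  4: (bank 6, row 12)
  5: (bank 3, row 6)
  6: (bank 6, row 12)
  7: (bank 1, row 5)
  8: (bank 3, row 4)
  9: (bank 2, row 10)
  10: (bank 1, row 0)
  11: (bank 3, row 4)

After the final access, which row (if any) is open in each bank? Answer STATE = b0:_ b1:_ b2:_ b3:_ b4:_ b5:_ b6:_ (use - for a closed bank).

STATE = b0:- b1:0 b2:10 b3:4 b4:8 b5:- b6:12

step 0: bank4 None->6 [EMPTY]
step 1: bank4 6->8 [CONFLICT]
step 2: bank4 8->8 [HIT]
step 3: bank4 8->8 [HIT]
step 4: bank6 None->12 [EMPTY]
step 5: bank3 None->6 [EMPTY]
step 6: bank6 12->12 [HIT]
step 7: bank1 None->5 [EMPTY]
step 8: bank3 6->4 [CONFLICT]
step 9: bank2 None->10 [EMPTY]
step 10: bank1 5->0 [CONFLICT]
step 11: bank3 4->4 [HIT]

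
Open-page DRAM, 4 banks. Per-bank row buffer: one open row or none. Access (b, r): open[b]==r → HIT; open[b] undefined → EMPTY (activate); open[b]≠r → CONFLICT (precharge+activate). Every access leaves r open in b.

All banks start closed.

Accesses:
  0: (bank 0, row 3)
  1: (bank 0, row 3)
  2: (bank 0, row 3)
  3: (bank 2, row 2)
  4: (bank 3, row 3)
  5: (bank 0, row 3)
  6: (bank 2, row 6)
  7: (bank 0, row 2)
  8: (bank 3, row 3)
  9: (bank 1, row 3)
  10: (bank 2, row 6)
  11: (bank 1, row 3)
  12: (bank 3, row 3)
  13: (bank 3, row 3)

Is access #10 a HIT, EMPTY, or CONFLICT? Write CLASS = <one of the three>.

step 0: bank0 None->3 [EMPTY]
step 1: bank0 3->3 [HIT]
step 2: bank0 3->3 [HIT]
step 3: bank2 None->2 [EMPTY]
step 4: bank3 None->3 [EMPTY]
step 5: bank0 3->3 [HIT]
step 6: bank2 2->6 [CONFLICT]
step 7: bank0 3->2 [CONFLICT]
step 8: bank3 3->3 [HIT]
step 9: bank1 None->3 [EMPTY]
step 10: bank2 6->6 [HIT]
step 11: bank1 3->3 [HIT]
step 12: bank3 3->3 [HIT]
step 13: bank3 3->3 [HIT]

CLASS = HIT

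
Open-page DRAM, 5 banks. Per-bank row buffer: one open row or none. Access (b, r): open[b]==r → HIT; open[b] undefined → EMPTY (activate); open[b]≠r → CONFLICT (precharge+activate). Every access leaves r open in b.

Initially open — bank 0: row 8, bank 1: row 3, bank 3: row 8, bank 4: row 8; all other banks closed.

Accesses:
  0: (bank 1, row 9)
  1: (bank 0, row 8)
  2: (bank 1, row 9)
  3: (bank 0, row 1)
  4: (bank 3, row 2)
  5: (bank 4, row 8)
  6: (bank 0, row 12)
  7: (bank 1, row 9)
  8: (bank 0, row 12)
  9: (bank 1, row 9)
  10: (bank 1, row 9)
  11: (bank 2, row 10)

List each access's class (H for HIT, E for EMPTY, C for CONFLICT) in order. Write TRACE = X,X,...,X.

TRACE = C,H,H,C,C,H,C,H,H,H,H,E

#0 (1,9) C  (was 3)
#1 (0,8) H  (was 8)
#2 (1,9) H  (was 9)
#3 (0,1) C  (was 8)
#4 (3,2) C  (was 8)
#5 (4,8) H  (was 8)
#6 (0,12) C  (was 1)
#7 (1,9) H  (was 9)
#8 (0,12) H  (was 12)
#9 (1,9) H  (was 9)
#10 (1,9) H  (was 9)
#11 (2,10) E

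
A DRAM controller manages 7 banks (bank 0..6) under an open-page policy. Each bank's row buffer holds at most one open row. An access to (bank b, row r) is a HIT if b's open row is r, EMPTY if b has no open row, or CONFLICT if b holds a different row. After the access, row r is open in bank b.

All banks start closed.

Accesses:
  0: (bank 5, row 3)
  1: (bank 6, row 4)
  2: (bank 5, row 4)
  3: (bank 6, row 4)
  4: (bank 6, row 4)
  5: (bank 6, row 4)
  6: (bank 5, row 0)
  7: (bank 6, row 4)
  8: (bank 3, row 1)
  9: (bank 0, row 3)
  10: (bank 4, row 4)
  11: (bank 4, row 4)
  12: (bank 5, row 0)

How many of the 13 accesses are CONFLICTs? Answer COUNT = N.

#0 (5,3) E
#1 (6,4) E
#2 (5,4) C  (was 3)
#3 (6,4) H  (was 4)
#4 (6,4) H  (was 4)
#5 (6,4) H  (was 4)
#6 (5,0) C  (was 4)
#7 (6,4) H  (was 4)
#8 (3,1) E
#9 (0,3) E
#10 (4,4) E
#11 (4,4) H  (was 4)
#12 (5,0) H  (was 0)

COUNT = 2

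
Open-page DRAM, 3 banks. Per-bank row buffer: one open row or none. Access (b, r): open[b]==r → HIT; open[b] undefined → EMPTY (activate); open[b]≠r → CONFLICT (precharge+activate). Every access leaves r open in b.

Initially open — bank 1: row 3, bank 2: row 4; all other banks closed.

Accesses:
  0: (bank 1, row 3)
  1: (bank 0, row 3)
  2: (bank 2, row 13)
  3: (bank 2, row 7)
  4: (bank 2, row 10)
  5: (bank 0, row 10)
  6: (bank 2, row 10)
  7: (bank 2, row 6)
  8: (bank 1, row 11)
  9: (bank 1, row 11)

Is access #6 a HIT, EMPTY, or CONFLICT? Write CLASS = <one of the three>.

CLASS = HIT

#0 (1,3) H  (was 3)
#1 (0,3) E
#2 (2,13) C  (was 4)
#3 (2,7) C  (was 13)
#4 (2,10) C  (was 7)
#5 (0,10) C  (was 3)
#6 (2,10) H  (was 10)
#7 (2,6) C  (was 10)
#8 (1,11) C  (was 3)
#9 (1,11) H  (was 11)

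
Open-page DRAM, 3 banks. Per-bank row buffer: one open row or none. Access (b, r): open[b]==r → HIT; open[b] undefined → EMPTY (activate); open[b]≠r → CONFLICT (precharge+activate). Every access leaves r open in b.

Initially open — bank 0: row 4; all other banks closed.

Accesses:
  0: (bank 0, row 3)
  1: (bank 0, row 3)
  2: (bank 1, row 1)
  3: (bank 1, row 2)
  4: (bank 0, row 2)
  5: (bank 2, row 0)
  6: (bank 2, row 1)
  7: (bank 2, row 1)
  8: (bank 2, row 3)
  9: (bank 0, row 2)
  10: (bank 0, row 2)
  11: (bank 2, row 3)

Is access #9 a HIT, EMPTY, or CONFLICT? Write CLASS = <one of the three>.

0: bank 0 row 3 — prev 4 → CONFLICT
1: bank 0 row 3 — prev 3 → HIT
2: bank 1 row 1 — prev None → EMPTY
3: bank 1 row 2 — prev 1 → CONFLICT
4: bank 0 row 2 — prev 3 → CONFLICT
5: bank 2 row 0 — prev None → EMPTY
6: bank 2 row 1 — prev 0 → CONFLICT
7: bank 2 row 1 — prev 1 → HIT
8: bank 2 row 3 — prev 1 → CONFLICT
9: bank 0 row 2 — prev 2 → HIT
10: bank 0 row 2 — prev 2 → HIT
11: bank 2 row 3 — prev 3 → HIT

CLASS = HIT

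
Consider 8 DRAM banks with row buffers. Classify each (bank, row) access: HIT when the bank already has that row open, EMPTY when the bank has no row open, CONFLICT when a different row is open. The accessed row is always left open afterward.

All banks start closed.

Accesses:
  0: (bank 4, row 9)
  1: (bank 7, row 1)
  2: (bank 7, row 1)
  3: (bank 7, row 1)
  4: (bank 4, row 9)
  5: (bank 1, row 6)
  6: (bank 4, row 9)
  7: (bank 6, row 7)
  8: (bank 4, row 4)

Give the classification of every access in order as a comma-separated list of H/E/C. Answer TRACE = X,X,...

TRACE = E,E,H,H,H,E,H,E,C

  [0] b4 r9: no row ⇒ E
  [1] b7 r1: no row ⇒ E
  [2] b7 r1: had r1 ⇒ H
  [3] b7 r1: had r1 ⇒ H
  [4] b4 r9: had r9 ⇒ H
  [5] b1 r6: no row ⇒ E
  [6] b4 r9: had r9 ⇒ H
  [7] b6 r7: no row ⇒ E
  [8] b4 r4: had r9 ⇒ C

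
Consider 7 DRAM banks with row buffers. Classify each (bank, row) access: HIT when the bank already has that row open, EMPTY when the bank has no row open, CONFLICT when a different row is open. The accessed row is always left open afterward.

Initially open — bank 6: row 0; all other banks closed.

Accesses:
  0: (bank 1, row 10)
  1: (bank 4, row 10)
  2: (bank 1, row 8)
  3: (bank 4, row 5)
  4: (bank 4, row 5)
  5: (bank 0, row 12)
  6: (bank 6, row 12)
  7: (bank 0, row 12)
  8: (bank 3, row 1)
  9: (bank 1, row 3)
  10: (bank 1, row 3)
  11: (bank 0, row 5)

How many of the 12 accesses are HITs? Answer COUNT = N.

COUNT = 3

  [0] b1 r10: no row ⇒ E
  [1] b4 r10: no row ⇒ E
  [2] b1 r8: had r10 ⇒ C
  [3] b4 r5: had r10 ⇒ C
  [4] b4 r5: had r5 ⇒ H
  [5] b0 r12: no row ⇒ E
  [6] b6 r12: had r0 ⇒ C
  [7] b0 r12: had r12 ⇒ H
  [8] b3 r1: no row ⇒ E
  [9] b1 r3: had r8 ⇒ C
  [10] b1 r3: had r3 ⇒ H
  [11] b0 r5: had r12 ⇒ C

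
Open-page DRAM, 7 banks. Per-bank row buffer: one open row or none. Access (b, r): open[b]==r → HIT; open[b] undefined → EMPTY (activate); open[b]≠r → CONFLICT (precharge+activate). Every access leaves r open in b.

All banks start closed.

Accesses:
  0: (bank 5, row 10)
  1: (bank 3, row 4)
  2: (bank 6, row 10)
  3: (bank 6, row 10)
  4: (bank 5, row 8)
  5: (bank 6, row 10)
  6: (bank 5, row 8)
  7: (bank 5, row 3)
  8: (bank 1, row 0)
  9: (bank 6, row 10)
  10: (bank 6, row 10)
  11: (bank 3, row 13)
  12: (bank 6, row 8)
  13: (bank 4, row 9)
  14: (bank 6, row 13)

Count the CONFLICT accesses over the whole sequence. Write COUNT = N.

COUNT = 5

step 0: bank5 None->10 [EMPTY]
step 1: bank3 None->4 [EMPTY]
step 2: bank6 None->10 [EMPTY]
step 3: bank6 10->10 [HIT]
step 4: bank5 10->8 [CONFLICT]
step 5: bank6 10->10 [HIT]
step 6: bank5 8->8 [HIT]
step 7: bank5 8->3 [CONFLICT]
step 8: bank1 None->0 [EMPTY]
step 9: bank6 10->10 [HIT]
step 10: bank6 10->10 [HIT]
step 11: bank3 4->13 [CONFLICT]
step 12: bank6 10->8 [CONFLICT]
step 13: bank4 None->9 [EMPTY]
step 14: bank6 8->13 [CONFLICT]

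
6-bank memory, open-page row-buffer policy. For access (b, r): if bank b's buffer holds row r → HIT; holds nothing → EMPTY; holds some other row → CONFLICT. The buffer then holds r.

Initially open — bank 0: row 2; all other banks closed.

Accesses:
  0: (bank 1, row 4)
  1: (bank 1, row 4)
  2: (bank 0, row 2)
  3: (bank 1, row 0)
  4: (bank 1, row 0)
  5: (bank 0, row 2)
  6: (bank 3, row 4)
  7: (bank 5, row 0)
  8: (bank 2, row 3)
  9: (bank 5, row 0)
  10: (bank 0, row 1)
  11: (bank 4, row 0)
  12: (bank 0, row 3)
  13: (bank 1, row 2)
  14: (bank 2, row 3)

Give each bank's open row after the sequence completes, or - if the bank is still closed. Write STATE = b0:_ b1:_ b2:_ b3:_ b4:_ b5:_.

step 0: bank1 None->4 [EMPTY]
step 1: bank1 4->4 [HIT]
step 2: bank0 2->2 [HIT]
step 3: bank1 4->0 [CONFLICT]
step 4: bank1 0->0 [HIT]
step 5: bank0 2->2 [HIT]
step 6: bank3 None->4 [EMPTY]
step 7: bank5 None->0 [EMPTY]
step 8: bank2 None->3 [EMPTY]
step 9: bank5 0->0 [HIT]
step 10: bank0 2->1 [CONFLICT]
step 11: bank4 None->0 [EMPTY]
step 12: bank0 1->3 [CONFLICT]
step 13: bank1 0->2 [CONFLICT]
step 14: bank2 3->3 [HIT]

STATE = b0:3 b1:2 b2:3 b3:4 b4:0 b5:0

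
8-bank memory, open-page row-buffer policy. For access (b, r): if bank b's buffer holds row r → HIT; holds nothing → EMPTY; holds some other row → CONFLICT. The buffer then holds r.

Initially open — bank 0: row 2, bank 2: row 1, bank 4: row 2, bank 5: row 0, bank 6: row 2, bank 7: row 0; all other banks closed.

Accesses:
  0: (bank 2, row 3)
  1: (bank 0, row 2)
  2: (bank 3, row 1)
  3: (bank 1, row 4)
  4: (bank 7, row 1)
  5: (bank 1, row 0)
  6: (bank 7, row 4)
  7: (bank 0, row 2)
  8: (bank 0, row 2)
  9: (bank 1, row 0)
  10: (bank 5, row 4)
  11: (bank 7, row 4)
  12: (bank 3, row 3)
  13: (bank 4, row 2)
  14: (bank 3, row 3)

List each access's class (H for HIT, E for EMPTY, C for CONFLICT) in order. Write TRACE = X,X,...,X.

#0 (2,3) C  (was 1)
#1 (0,2) H  (was 2)
#2 (3,1) E
#3 (1,4) E
#4 (7,1) C  (was 0)
#5 (1,0) C  (was 4)
#6 (7,4) C  (was 1)
#7 (0,2) H  (was 2)
#8 (0,2) H  (was 2)
#9 (1,0) H  (was 0)
#10 (5,4) C  (was 0)
#11 (7,4) H  (was 4)
#12 (3,3) C  (was 1)
#13 (4,2) H  (was 2)
#14 (3,3) H  (was 3)

TRACE = C,H,E,E,C,C,C,H,H,H,C,H,C,H,H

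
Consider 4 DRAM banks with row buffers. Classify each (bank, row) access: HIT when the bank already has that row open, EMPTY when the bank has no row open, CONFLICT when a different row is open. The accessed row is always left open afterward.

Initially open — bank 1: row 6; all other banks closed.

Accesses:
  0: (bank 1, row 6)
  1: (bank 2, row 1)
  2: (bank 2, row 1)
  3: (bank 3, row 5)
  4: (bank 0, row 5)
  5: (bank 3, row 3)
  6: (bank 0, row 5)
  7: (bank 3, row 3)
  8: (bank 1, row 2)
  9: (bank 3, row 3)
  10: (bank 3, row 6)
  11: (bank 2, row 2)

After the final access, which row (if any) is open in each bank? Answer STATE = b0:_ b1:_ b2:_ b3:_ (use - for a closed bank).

STATE = b0:5 b1:2 b2:2 b3:6

  [0] b1 r6: had r6 ⇒ H
  [1] b2 r1: no row ⇒ E
  [2] b2 r1: had r1 ⇒ H
  [3] b3 r5: no row ⇒ E
  [4] b0 r5: no row ⇒ E
  [5] b3 r3: had r5 ⇒ C
  [6] b0 r5: had r5 ⇒ H
  [7] b3 r3: had r3 ⇒ H
  [8] b1 r2: had r6 ⇒ C
  [9] b3 r3: had r3 ⇒ H
  [10] b3 r6: had r3 ⇒ C
  [11] b2 r2: had r1 ⇒ C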